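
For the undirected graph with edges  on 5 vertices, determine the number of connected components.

Step 1: Build adjacency list from edges:
  1: (none)
  2: (none)
  3: (none)
  4: (none)
  5: (none)

Step 2: Run BFS/DFS from vertex 1:
  Visited: {1}
  Reached 1 of 5 vertices

Step 3: Only 1 of 5 vertices reached. Graph is disconnected.
Connected components: {1}, {2}, {3}, {4}, {5}
Number of connected components: 5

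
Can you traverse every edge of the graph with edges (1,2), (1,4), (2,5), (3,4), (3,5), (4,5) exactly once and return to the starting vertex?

Step 1: Find the degree of each vertex:
  deg(1) = 2
  deg(2) = 2
  deg(3) = 2
  deg(4) = 3
  deg(5) = 3

Step 2: Count vertices with odd degree:
  Odd-degree vertices: 4, 5 (2 total)

Step 3: Apply Euler's theorem:
  - Eulerian circuit exists iff graph is connected and all vertices have even degree
  - Eulerian path exists iff graph is connected and has 0 or 2 odd-degree vertices

Graph is connected with exactly 2 odd-degree vertices (4, 5).
Eulerian path exists (starting and ending at the odd-degree vertices), but no Eulerian circuit.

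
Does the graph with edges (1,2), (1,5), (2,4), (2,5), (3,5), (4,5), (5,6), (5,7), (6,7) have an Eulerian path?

Step 1: Find the degree of each vertex:
  deg(1) = 2
  deg(2) = 3
  deg(3) = 1
  deg(4) = 2
  deg(5) = 6
  deg(6) = 2
  deg(7) = 2

Step 2: Count vertices with odd degree:
  Odd-degree vertices: 2, 3 (2 total)

Step 3: Apply Euler's theorem:
  - Eulerian circuit exists iff graph is connected and all vertices have even degree
  - Eulerian path exists iff graph is connected and has 0 or 2 odd-degree vertices

Graph is connected with exactly 2 odd-degree vertices (2, 3).
Eulerian path exists (starting and ending at the odd-degree vertices), but no Eulerian circuit.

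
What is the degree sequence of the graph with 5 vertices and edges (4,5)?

Step 1: Count edges incident to each vertex:
  deg(1) = 0 (neighbors: none)
  deg(2) = 0 (neighbors: none)
  deg(3) = 0 (neighbors: none)
  deg(4) = 1 (neighbors: 5)
  deg(5) = 1 (neighbors: 4)

Step 2: Sort degrees in non-increasing order:
  Degrees: [0, 0, 0, 1, 1] -> sorted: [1, 1, 0, 0, 0]

Degree sequence: [1, 1, 0, 0, 0]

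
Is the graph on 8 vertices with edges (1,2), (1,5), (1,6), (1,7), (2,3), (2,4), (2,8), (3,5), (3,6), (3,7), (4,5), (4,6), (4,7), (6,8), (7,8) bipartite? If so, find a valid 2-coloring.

Step 1: Attempt 2-coloring using BFS:
  Start at vertex 1, assign color 0
  Color vertex 2 with color 1 (neighbor of 1)
  Color vertex 5 with color 1 (neighbor of 1)
  Color vertex 6 with color 1 (neighbor of 1)
  Color vertex 7 with color 1 (neighbor of 1)
  Color vertex 3 with color 0 (neighbor of 2)
  Color vertex 4 with color 0 (neighbor of 2)
  Color vertex 8 with color 0 (neighbor of 2)

Step 2: 2-coloring succeeded. No conflicts found.
  Set A (color 0): {1, 3, 4, 8}
  Set B (color 1): {2, 5, 6, 7}

The graph is bipartite with partition {1, 3, 4, 8}, {2, 5, 6, 7}.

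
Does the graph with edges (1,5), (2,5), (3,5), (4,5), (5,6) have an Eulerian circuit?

Step 1: Find the degree of each vertex:
  deg(1) = 1
  deg(2) = 1
  deg(3) = 1
  deg(4) = 1
  deg(5) = 5
  deg(6) = 1

Step 2: Count vertices with odd degree:
  Odd-degree vertices: 1, 2, 3, 4, 5, 6 (6 total)

Step 3: Apply Euler's theorem:
  - Eulerian circuit exists iff graph is connected and all vertices have even degree
  - Eulerian path exists iff graph is connected and has 0 or 2 odd-degree vertices

Graph has 6 odd-degree vertices (need 0 or 2).
Neither Eulerian path nor Eulerian circuit exists.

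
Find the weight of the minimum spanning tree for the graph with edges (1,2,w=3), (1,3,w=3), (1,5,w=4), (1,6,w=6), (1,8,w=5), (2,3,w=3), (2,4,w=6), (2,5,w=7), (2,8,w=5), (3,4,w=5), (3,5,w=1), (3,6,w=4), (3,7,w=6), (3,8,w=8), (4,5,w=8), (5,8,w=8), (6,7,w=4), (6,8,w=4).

Apply Kruskal's algorithm (sort edges by weight, add if no cycle):

Sorted edges by weight:
  (3,5) w=1
  (1,2) w=3
  (1,3) w=3
  (2,3) w=3
  (1,5) w=4
  (3,6) w=4
  (6,7) w=4
  (6,8) w=4
  (1,8) w=5
  (2,8) w=5
  (3,4) w=5
  (1,6) w=6
  (2,4) w=6
  (3,7) w=6
  (2,5) w=7
  (3,8) w=8
  (4,5) w=8
  (5,8) w=8

Add edge (3,5) w=1 -- no cycle. Running total: 1
Add edge (1,2) w=3 -- no cycle. Running total: 4
Add edge (1,3) w=3 -- no cycle. Running total: 7
Skip edge (2,3) w=3 -- would create cycle
Skip edge (1,5) w=4 -- would create cycle
Add edge (3,6) w=4 -- no cycle. Running total: 11
Add edge (6,7) w=4 -- no cycle. Running total: 15
Add edge (6,8) w=4 -- no cycle. Running total: 19
Skip edge (1,8) w=5 -- would create cycle
Skip edge (2,8) w=5 -- would create cycle
Add edge (3,4) w=5 -- no cycle. Running total: 24

MST edges: (3,5,w=1), (1,2,w=3), (1,3,w=3), (3,6,w=4), (6,7,w=4), (6,8,w=4), (3,4,w=5)
Total MST weight: 1 + 3 + 3 + 4 + 4 + 4 + 5 = 24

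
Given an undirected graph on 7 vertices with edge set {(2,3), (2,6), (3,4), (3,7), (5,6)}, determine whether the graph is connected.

Step 1: Build adjacency list from edges:
  1: (none)
  2: 3, 6
  3: 2, 4, 7
  4: 3
  5: 6
  6: 2, 5
  7: 3

Step 2: Run BFS/DFS from vertex 1:
  Visited: {1}
  Reached 1 of 7 vertices

Step 3: Only 1 of 7 vertices reached. Graph is disconnected.
Connected components: {1}, {2, 3, 4, 5, 6, 7}
Answer: No, the graph is not connected (2 components).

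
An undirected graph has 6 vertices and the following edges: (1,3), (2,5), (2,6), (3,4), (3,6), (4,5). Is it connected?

Step 1: Build adjacency list from edges:
  1: 3
  2: 5, 6
  3: 1, 4, 6
  4: 3, 5
  5: 2, 4
  6: 2, 3

Step 2: Run BFS/DFS from vertex 1:
  Visited: {1, 3, 4, 6, 5, 2}
  Reached 6 of 6 vertices

Step 3: All 6 vertices reached from vertex 1, so the graph is connected.
Answer: Yes, the graph is connected.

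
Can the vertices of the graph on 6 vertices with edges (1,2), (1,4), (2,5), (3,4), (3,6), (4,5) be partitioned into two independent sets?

Step 1: Attempt 2-coloring using BFS:
  Start at vertex 1, assign color 0
  Color vertex 2 with color 1 (neighbor of 1)
  Color vertex 4 with color 1 (neighbor of 1)
  Color vertex 5 with color 0 (neighbor of 2)
  Color vertex 3 with color 0 (neighbor of 4)
  Color vertex 6 with color 1 (neighbor of 3)

Step 2: 2-coloring succeeded. No conflicts found.
  Set A (color 0): {1, 3, 5}
  Set B (color 1): {2, 4, 6}

The graph is bipartite with partition {1, 3, 5}, {2, 4, 6}.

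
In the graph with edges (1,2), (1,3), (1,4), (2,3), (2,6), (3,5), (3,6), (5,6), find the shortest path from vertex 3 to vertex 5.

Step 1: Build adjacency list:
  1: 2, 3, 4
  2: 1, 3, 6
  3: 1, 2, 5, 6
  4: 1
  5: 3, 6
  6: 2, 3, 5

Step 2: BFS from vertex 3 to find shortest path to 5:
  vertex 1 reached at distance 1
  vertex 2 reached at distance 1
  vertex 5 reached at distance 1

Step 3: Shortest path: 3 -> 5
Path length: 1 edge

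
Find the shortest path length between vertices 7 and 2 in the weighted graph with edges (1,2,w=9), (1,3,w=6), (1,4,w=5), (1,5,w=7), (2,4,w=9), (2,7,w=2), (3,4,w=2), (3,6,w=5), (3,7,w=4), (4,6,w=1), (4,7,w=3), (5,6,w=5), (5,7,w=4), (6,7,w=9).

Step 1: Build adjacency list with weights:
  1: 2(w=9), 3(w=6), 4(w=5), 5(w=7)
  2: 1(w=9), 4(w=9), 7(w=2)
  3: 1(w=6), 4(w=2), 6(w=5), 7(w=4)
  4: 1(w=5), 2(w=9), 3(w=2), 6(w=1), 7(w=3)
  5: 1(w=7), 6(w=5), 7(w=4)
  6: 3(w=5), 4(w=1), 5(w=5), 7(w=9)
  7: 2(w=2), 3(w=4), 4(w=3), 5(w=4), 6(w=9)

Step 2: Apply Dijkstra's algorithm from vertex 7:
  Visit vertex 7 (distance=0)
    Update dist[2] = 2
    Update dist[3] = 4
    Update dist[4] = 3
    Update dist[5] = 4
    Update dist[6] = 9
  Visit vertex 2 (distance=2)
    Update dist[1] = 11

Step 3: Shortest path: 7 -> 2
Total weight: 2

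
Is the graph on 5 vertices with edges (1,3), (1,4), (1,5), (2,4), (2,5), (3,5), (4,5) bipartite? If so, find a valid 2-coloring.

Step 1: Attempt 2-coloring using BFS:
  Start at vertex 1, assign color 0
  Color vertex 3 with color 1 (neighbor of 1)
  Color vertex 4 with color 1 (neighbor of 1)
  Color vertex 5 with color 1 (neighbor of 1)

Step 2: Conflict found! Vertices 3 and 5 are adjacent but have the same color.
This means the graph contains an odd cycle.

The graph is NOT bipartite.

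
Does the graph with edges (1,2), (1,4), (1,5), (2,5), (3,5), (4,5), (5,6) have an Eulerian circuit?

Step 1: Find the degree of each vertex:
  deg(1) = 3
  deg(2) = 2
  deg(3) = 1
  deg(4) = 2
  deg(5) = 5
  deg(6) = 1

Step 2: Count vertices with odd degree:
  Odd-degree vertices: 1, 3, 5, 6 (4 total)

Step 3: Apply Euler's theorem:
  - Eulerian circuit exists iff graph is connected and all vertices have even degree
  - Eulerian path exists iff graph is connected and has 0 or 2 odd-degree vertices

Graph has 4 odd-degree vertices (need 0 or 2).
Neither Eulerian path nor Eulerian circuit exists.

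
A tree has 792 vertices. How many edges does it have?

A tree on n vertices always has exactly n - 1 edges.
For n = 792: edges = 792 - 1 = 791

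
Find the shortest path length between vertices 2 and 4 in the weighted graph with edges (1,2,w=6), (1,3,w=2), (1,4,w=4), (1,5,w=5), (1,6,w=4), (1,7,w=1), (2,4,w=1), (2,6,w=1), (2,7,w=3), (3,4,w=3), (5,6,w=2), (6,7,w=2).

Step 1: Build adjacency list with weights:
  1: 2(w=6), 3(w=2), 4(w=4), 5(w=5), 6(w=4), 7(w=1)
  2: 1(w=6), 4(w=1), 6(w=1), 7(w=3)
  3: 1(w=2), 4(w=3)
  4: 1(w=4), 2(w=1), 3(w=3)
  5: 1(w=5), 6(w=2)
  6: 1(w=4), 2(w=1), 5(w=2), 7(w=2)
  7: 1(w=1), 2(w=3), 6(w=2)

Step 2: Apply Dijkstra's algorithm from vertex 2:
  Visit vertex 2 (distance=0)
    Update dist[1] = 6
    Update dist[4] = 1
    Update dist[6] = 1
    Update dist[7] = 3
  Visit vertex 4 (distance=1)
    Update dist[1] = 5
    Update dist[3] = 4

Step 3: Shortest path: 2 -> 4
Total weight: 1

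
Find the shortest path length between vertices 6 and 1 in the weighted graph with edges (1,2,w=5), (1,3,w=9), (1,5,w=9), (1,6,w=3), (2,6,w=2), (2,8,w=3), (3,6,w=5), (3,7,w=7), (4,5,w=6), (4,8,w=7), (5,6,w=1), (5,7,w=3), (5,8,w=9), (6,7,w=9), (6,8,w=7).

Step 1: Build adjacency list with weights:
  1: 2(w=5), 3(w=9), 5(w=9), 6(w=3)
  2: 1(w=5), 6(w=2), 8(w=3)
  3: 1(w=9), 6(w=5), 7(w=7)
  4: 5(w=6), 8(w=7)
  5: 1(w=9), 4(w=6), 6(w=1), 7(w=3), 8(w=9)
  6: 1(w=3), 2(w=2), 3(w=5), 5(w=1), 7(w=9), 8(w=7)
  7: 3(w=7), 5(w=3), 6(w=9)
  8: 2(w=3), 4(w=7), 5(w=9), 6(w=7)

Step 2: Apply Dijkstra's algorithm from vertex 6:
  Visit vertex 6 (distance=0)
    Update dist[1] = 3
    Update dist[2] = 2
    Update dist[3] = 5
    Update dist[5] = 1
    Update dist[7] = 9
    Update dist[8] = 7
  Visit vertex 5 (distance=1)
    Update dist[4] = 7
    Update dist[7] = 4
  Visit vertex 2 (distance=2)
    Update dist[8] = 5
  Visit vertex 1 (distance=3)

Step 3: Shortest path: 6 -> 1
Total weight: 3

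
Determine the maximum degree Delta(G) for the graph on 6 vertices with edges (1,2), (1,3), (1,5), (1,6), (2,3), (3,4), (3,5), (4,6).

Step 1: Count edges incident to each vertex:
  deg(1) = 4 (neighbors: 2, 3, 5, 6)
  deg(2) = 2 (neighbors: 1, 3)
  deg(3) = 4 (neighbors: 1, 2, 4, 5)
  deg(4) = 2 (neighbors: 3, 6)
  deg(5) = 2 (neighbors: 1, 3)
  deg(6) = 2 (neighbors: 1, 4)

Step 2: Find maximum:
  max(4, 2, 4, 2, 2, 2) = 4 (vertex 1)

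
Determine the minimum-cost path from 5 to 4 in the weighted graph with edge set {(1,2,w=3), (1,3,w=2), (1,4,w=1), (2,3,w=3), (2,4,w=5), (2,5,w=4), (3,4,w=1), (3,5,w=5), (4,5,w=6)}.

Step 1: Build adjacency list with weights:
  1: 2(w=3), 3(w=2), 4(w=1)
  2: 1(w=3), 3(w=3), 4(w=5), 5(w=4)
  3: 1(w=2), 2(w=3), 4(w=1), 5(w=5)
  4: 1(w=1), 2(w=5), 3(w=1), 5(w=6)
  5: 2(w=4), 3(w=5), 4(w=6)

Step 2: Apply Dijkstra's algorithm from vertex 5:
  Visit vertex 5 (distance=0)
    Update dist[2] = 4
    Update dist[3] = 5
    Update dist[4] = 6
  Visit vertex 2 (distance=4)
    Update dist[1] = 7
  Visit vertex 3 (distance=5)
  Visit vertex 4 (distance=6)

Step 3: Shortest path: 5 -> 4
Total weight: 6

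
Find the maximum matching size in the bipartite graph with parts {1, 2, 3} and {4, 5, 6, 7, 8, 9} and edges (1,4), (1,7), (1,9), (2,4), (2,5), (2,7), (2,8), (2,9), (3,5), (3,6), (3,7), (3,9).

Step 1: List the neighbors of each left vertex:
  1: 4, 7, 9
  2: 4, 5, 7, 8, 9
  3: 5, 6, 7, 9

Step 2: Greedily match left vertices, then look for augmenting paths:
  Match 1 -- 4
  Match 2 -- 5
  Match 3 -- 6
  No augmenting path remains.

Step 3: Verify this is maximum:
  Matching size 3 = min(|L|, |R|) = min(3, 6), which is an upper bound, so this matching is maximum.

Maximum matching: {(1,4), (2,5), (3,6)}
Size: 3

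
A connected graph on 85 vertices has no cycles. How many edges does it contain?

A tree on n vertices always has exactly n - 1 edges.
For n = 85: edges = 85 - 1 = 84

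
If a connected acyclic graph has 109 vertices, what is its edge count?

A tree on n vertices always has exactly n - 1 edges.
For n = 109: edges = 109 - 1 = 108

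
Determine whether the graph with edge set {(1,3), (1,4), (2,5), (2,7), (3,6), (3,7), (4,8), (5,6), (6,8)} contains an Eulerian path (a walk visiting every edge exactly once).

Step 1: Find the degree of each vertex:
  deg(1) = 2
  deg(2) = 2
  deg(3) = 3
  deg(4) = 2
  deg(5) = 2
  deg(6) = 3
  deg(7) = 2
  deg(8) = 2

Step 2: Count vertices with odd degree:
  Odd-degree vertices: 3, 6 (2 total)

Step 3: Apply Euler's theorem:
  - Eulerian circuit exists iff graph is connected and all vertices have even degree
  - Eulerian path exists iff graph is connected and has 0 or 2 odd-degree vertices

Graph is connected with exactly 2 odd-degree vertices (3, 6).
Eulerian path exists (starting and ending at the odd-degree vertices), but no Eulerian circuit.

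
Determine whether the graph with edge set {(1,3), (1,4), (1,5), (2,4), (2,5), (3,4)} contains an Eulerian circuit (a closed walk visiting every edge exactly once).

Step 1: Find the degree of each vertex:
  deg(1) = 3
  deg(2) = 2
  deg(3) = 2
  deg(4) = 3
  deg(5) = 2

Step 2: Count vertices with odd degree:
  Odd-degree vertices: 1, 4 (2 total)

Step 3: Apply Euler's theorem:
  - Eulerian circuit exists iff graph is connected and all vertices have even degree
  - Eulerian path exists iff graph is connected and has 0 or 2 odd-degree vertices

Graph is connected with exactly 2 odd-degree vertices (1, 4).
Eulerian path exists (starting and ending at the odd-degree vertices), but no Eulerian circuit.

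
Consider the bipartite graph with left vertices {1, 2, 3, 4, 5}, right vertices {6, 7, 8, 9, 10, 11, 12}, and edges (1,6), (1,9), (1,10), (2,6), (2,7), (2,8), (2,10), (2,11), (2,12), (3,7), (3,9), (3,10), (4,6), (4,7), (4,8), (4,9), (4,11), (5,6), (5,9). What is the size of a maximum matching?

Step 1: List the neighbors of each left vertex:
  1: 6, 9, 10
  2: 6, 7, 8, 10, 11, 12
  3: 7, 9, 10
  4: 6, 7, 8, 9, 11
  5: 6, 9

Step 2: Greedily match left vertices, then look for augmenting paths:
  Match 1 -- 10
  Match 2 -- 7
  Match 3 -- 9
  Match 4 -- 8
  Match 5 -- 6
  No augmenting path remains.

Step 3: Verify this is maximum:
  Matching size 5 = min(|L|, |R|) = min(5, 7), which is an upper bound, so this matching is maximum.

Maximum matching: {(1,10), (2,7), (3,9), (4,8), (5,6)}
Size: 5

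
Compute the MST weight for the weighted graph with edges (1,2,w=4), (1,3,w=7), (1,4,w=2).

Apply Kruskal's algorithm (sort edges by weight, add if no cycle):

Sorted edges by weight:
  (1,4) w=2
  (1,2) w=4
  (1,3) w=7

Add edge (1,4) w=2 -- no cycle. Running total: 2
Add edge (1,2) w=4 -- no cycle. Running total: 6
Add edge (1,3) w=7 -- no cycle. Running total: 13

MST edges: (1,4,w=2), (1,2,w=4), (1,3,w=7)
Total MST weight: 2 + 4 + 7 = 13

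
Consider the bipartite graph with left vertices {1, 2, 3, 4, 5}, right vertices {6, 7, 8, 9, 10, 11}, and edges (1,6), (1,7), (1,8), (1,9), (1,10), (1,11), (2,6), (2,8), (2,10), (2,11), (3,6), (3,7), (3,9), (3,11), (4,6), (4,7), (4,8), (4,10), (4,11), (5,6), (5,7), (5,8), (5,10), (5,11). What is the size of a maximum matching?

Step 1: List the neighbors of each left vertex:
  1: 6, 7, 8, 9, 10, 11
  2: 6, 8, 10, 11
  3: 6, 7, 9, 11
  4: 6, 7, 8, 10, 11
  5: 6, 7, 8, 10, 11

Step 2: Greedily match left vertices, then look for augmenting paths:
  Match 1 -- 6
  Match 2 -- 8
  Match 3 -- 7
  Match 4 -- 10
  Match 5 -- 11
  No augmenting path remains.

Step 3: Verify this is maximum:
  Matching size 5 = min(|L|, |R|) = min(5, 6), which is an upper bound, so this matching is maximum.

Maximum matching: {(1,6), (2,8), (3,7), (4,10), (5,11)}
Size: 5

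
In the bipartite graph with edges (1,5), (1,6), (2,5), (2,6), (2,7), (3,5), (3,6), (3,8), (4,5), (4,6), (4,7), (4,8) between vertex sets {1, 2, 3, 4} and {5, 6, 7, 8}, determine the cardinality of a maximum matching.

Step 1: List the neighbors of each left vertex:
  1: 5, 6
  2: 5, 6, 7
  3: 5, 6, 8
  4: 5, 6, 7, 8

Step 2: Greedily match left vertices, then look for augmenting paths:
  Match 1 -- 5
  Match 2 -- 6
  Match 3 -- 8
  Match 4 -- 7
  No augmenting path remains.

Step 3: Verify this is maximum:
  Matching size 4 = min(|L|, |R|) = min(4, 4), which is an upper bound, so this matching is maximum.

Maximum matching: {(1,5), (2,6), (3,8), (4,7)}
Size: 4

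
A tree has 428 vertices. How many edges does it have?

A tree on n vertices always has exactly n - 1 edges.
For n = 428: edges = 428 - 1 = 427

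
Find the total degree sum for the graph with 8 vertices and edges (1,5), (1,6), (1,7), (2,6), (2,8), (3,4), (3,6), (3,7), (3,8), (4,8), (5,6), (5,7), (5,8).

Step 1: Count edges incident to each vertex:
  deg(1) = 3 (neighbors: 5, 6, 7)
  deg(2) = 2 (neighbors: 6, 8)
  deg(3) = 4 (neighbors: 4, 6, 7, 8)
  deg(4) = 2 (neighbors: 3, 8)
  deg(5) = 4 (neighbors: 1, 6, 7, 8)
  deg(6) = 4 (neighbors: 1, 2, 3, 5)
  deg(7) = 3 (neighbors: 1, 3, 5)
  deg(8) = 4 (neighbors: 2, 3, 4, 5)

Step 2: Sum all degrees:
  3 + 2 + 4 + 2 + 4 + 4 + 3 + 4 = 26

Verification: sum of degrees = 2 * |E| = 2 * 13 = 26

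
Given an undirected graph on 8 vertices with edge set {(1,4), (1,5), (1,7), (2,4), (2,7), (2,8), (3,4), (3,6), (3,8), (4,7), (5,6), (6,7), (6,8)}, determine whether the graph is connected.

Step 1: Build adjacency list from edges:
  1: 4, 5, 7
  2: 4, 7, 8
  3: 4, 6, 8
  4: 1, 2, 3, 7
  5: 1, 6
  6: 3, 5, 7, 8
  7: 1, 2, 4, 6
  8: 2, 3, 6

Step 2: Run BFS/DFS from vertex 1:
  Visited: {1, 4, 5, 7, 2, 3, 6, 8}
  Reached 8 of 8 vertices

Step 3: All 8 vertices reached from vertex 1, so the graph is connected.
Answer: Yes, the graph is connected.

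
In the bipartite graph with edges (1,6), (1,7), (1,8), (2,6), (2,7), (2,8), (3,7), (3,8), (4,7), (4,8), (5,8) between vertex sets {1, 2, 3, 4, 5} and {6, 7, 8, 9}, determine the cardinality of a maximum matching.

Step 1: List the neighbors of each left vertex:
  1: 6, 7, 8
  2: 6, 7, 8
  3: 7, 8
  4: 7, 8
  5: 8

Step 2: Greedily match left vertices, then look for augmenting paths:
  Match 1 -- 6
  Match 2 -- 7
  Match 3 -- 8
  No augmenting path remains.

Step 3: Verify this is maximum:
  Matching has size 3. The vertex set {6, 7, 8} covers every edge and has size 3; any matching has at most one edge per cover vertex, so 3 is maximum (König's theorem).

Maximum matching: {(1,6), (2,7), (3,8)}
Size: 3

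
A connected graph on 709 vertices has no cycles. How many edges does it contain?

A tree on n vertices always has exactly n - 1 edges.
For n = 709: edges = 709 - 1 = 708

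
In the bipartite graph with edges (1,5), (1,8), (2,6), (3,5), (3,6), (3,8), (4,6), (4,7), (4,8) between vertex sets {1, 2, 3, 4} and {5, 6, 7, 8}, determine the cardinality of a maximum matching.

Step 1: List the neighbors of each left vertex:
  1: 5, 8
  2: 6
  3: 5, 6, 8
  4: 6, 7, 8

Step 2: Greedily match left vertices, then look for augmenting paths:
  Match 1 -- 5
  Match 2 -- 6
  Match 3 -- 8
  Match 4 -- 7
  No augmenting path remains.

Step 3: Verify this is maximum:
  Matching size 4 = min(|L|, |R|) = min(4, 4), which is an upper bound, so this matching is maximum.

Maximum matching: {(1,5), (2,6), (3,8), (4,7)}
Size: 4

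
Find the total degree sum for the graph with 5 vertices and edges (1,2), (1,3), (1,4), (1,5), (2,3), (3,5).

Step 1: Count edges incident to each vertex:
  deg(1) = 4 (neighbors: 2, 3, 4, 5)
  deg(2) = 2 (neighbors: 1, 3)
  deg(3) = 3 (neighbors: 1, 2, 5)
  deg(4) = 1 (neighbors: 1)
  deg(5) = 2 (neighbors: 1, 3)

Step 2: Sum all degrees:
  4 + 2 + 3 + 1 + 2 = 12

Verification: sum of degrees = 2 * |E| = 2 * 6 = 12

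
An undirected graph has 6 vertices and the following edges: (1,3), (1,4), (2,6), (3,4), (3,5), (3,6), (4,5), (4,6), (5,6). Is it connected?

Step 1: Build adjacency list from edges:
  1: 3, 4
  2: 6
  3: 1, 4, 5, 6
  4: 1, 3, 5, 6
  5: 3, 4, 6
  6: 2, 3, 4, 5

Step 2: Run BFS/DFS from vertex 1:
  Visited: {1, 3, 4, 5, 6, 2}
  Reached 6 of 6 vertices

Step 3: All 6 vertices reached from vertex 1, so the graph is connected.
Answer: Yes, the graph is connected.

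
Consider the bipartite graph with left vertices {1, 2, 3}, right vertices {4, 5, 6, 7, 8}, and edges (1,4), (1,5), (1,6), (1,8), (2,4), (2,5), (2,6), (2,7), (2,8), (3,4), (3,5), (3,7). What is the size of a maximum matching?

Step 1: List the neighbors of each left vertex:
  1: 4, 5, 6, 8
  2: 4, 5, 6, 7, 8
  3: 4, 5, 7

Step 2: Greedily match left vertices, then look for augmenting paths:
  Match 1 -- 4
  Match 2 -- 5
  Match 3 -- 7
  No augmenting path remains.

Step 3: Verify this is maximum:
  Matching size 3 = min(|L|, |R|) = min(3, 5), which is an upper bound, so this matching is maximum.

Maximum matching: {(1,4), (2,5), (3,7)}
Size: 3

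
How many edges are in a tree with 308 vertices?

A tree on n vertices always has exactly n - 1 edges.
For n = 308: edges = 308 - 1 = 307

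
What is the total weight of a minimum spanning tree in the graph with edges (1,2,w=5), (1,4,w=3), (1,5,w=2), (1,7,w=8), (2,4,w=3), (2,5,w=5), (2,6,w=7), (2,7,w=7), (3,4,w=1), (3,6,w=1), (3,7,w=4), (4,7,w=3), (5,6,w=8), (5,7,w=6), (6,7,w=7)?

Apply Kruskal's algorithm (sort edges by weight, add if no cycle):

Sorted edges by weight:
  (3,4) w=1
  (3,6) w=1
  (1,5) w=2
  (1,4) w=3
  (2,4) w=3
  (4,7) w=3
  (3,7) w=4
  (1,2) w=5
  (2,5) w=5
  (5,7) w=6
  (2,7) w=7
  (2,6) w=7
  (6,7) w=7
  (1,7) w=8
  (5,6) w=8

Add edge (3,4) w=1 -- no cycle. Running total: 1
Add edge (3,6) w=1 -- no cycle. Running total: 2
Add edge (1,5) w=2 -- no cycle. Running total: 4
Add edge (1,4) w=3 -- no cycle. Running total: 7
Add edge (2,4) w=3 -- no cycle. Running total: 10
Add edge (4,7) w=3 -- no cycle. Running total: 13

MST edges: (3,4,w=1), (3,6,w=1), (1,5,w=2), (1,4,w=3), (2,4,w=3), (4,7,w=3)
Total MST weight: 1 + 1 + 2 + 3 + 3 + 3 = 13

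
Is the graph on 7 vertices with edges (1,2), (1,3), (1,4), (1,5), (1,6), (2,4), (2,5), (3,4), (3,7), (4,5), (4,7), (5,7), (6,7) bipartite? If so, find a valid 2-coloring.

Step 1: Attempt 2-coloring using BFS:
  Start at vertex 1, assign color 0
  Color vertex 2 with color 1 (neighbor of 1)
  Color vertex 3 with color 1 (neighbor of 1)
  Color vertex 4 with color 1 (neighbor of 1)
  Color vertex 5 with color 1 (neighbor of 1)
  Color vertex 6 with color 1 (neighbor of 1)

Step 2: Conflict found! Vertices 2 and 4 are adjacent but have the same color.
This means the graph contains an odd cycle.

The graph is NOT bipartite.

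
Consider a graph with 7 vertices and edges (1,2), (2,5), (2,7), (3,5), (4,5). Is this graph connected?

Step 1: Build adjacency list from edges:
  1: 2
  2: 1, 5, 7
  3: 5
  4: 5
  5: 2, 3, 4
  6: (none)
  7: 2

Step 2: Run BFS/DFS from vertex 1:
  Visited: {1, 2, 5, 7, 3, 4}
  Reached 6 of 7 vertices

Step 3: Only 6 of 7 vertices reached. Graph is disconnected.
Connected components: {1, 2, 3, 4, 5, 7}, {6}
Answer: No, the graph is not connected (2 components).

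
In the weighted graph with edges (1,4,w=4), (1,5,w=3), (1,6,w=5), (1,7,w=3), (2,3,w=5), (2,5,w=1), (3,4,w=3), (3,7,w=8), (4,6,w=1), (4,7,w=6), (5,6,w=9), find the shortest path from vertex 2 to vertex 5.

Step 1: Build adjacency list with weights:
  1: 4(w=4), 5(w=3), 6(w=5), 7(w=3)
  2: 3(w=5), 5(w=1)
  3: 2(w=5), 4(w=3), 7(w=8)
  4: 1(w=4), 3(w=3), 6(w=1), 7(w=6)
  5: 1(w=3), 2(w=1), 6(w=9)
  6: 1(w=5), 4(w=1), 5(w=9)
  7: 1(w=3), 3(w=8), 4(w=6)

Step 2: Apply Dijkstra's algorithm from vertex 2:
  Visit vertex 2 (distance=0)
    Update dist[3] = 5
    Update dist[5] = 1
  Visit vertex 5 (distance=1)
    Update dist[1] = 4
    Update dist[6] = 10

Step 3: Shortest path: 2 -> 5
Total weight: 1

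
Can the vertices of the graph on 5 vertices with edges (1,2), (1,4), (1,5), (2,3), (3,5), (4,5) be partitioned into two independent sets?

Step 1: Attempt 2-coloring using BFS:
  Start at vertex 1, assign color 0
  Color vertex 2 with color 1 (neighbor of 1)
  Color vertex 4 with color 1 (neighbor of 1)
  Color vertex 5 with color 1 (neighbor of 1)
  Color vertex 3 with color 0 (neighbor of 2)

Step 2: Conflict found! Vertices 4 and 5 are adjacent but have the same color.
This means the graph contains an odd cycle.

The graph is NOT bipartite.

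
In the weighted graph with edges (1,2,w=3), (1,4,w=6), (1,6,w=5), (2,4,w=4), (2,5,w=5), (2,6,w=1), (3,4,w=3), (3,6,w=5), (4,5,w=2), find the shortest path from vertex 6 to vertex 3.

Step 1: Build adjacency list with weights:
  1: 2(w=3), 4(w=6), 6(w=5)
  2: 1(w=3), 4(w=4), 5(w=5), 6(w=1)
  3: 4(w=3), 6(w=5)
  4: 1(w=6), 2(w=4), 3(w=3), 5(w=2)
  5: 2(w=5), 4(w=2)
  6: 1(w=5), 2(w=1), 3(w=5)

Step 2: Apply Dijkstra's algorithm from vertex 6:
  Visit vertex 6 (distance=0)
    Update dist[1] = 5
    Update dist[2] = 1
    Update dist[3] = 5
  Visit vertex 2 (distance=1)
    Update dist[1] = 4
    Update dist[4] = 5
    Update dist[5] = 6
  Visit vertex 1 (distance=4)
  Visit vertex 3 (distance=5)

Step 3: Shortest path: 6 -> 3
Total weight: 5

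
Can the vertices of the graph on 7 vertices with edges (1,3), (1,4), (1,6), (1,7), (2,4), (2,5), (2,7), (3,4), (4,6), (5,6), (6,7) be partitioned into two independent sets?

Step 1: Attempt 2-coloring using BFS:
  Start at vertex 1, assign color 0
  Color vertex 3 with color 1 (neighbor of 1)
  Color vertex 4 with color 1 (neighbor of 1)
  Color vertex 6 with color 1 (neighbor of 1)
  Color vertex 7 with color 1 (neighbor of 1)

Step 2: Conflict found! Vertices 3 and 4 are adjacent but have the same color.
This means the graph contains an odd cycle.

The graph is NOT bipartite.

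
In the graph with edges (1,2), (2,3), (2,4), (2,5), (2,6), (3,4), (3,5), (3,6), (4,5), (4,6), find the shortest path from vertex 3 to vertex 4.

Step 1: Build adjacency list:
  1: 2
  2: 1, 3, 4, 5, 6
  3: 2, 4, 5, 6
  4: 2, 3, 5, 6
  5: 2, 3, 4
  6: 2, 3, 4

Step 2: BFS from vertex 3 to find shortest path to 4:
  vertex 2 reached at distance 1
  vertex 4 reached at distance 1

Step 3: Shortest path: 3 -> 4
Path length: 1 edge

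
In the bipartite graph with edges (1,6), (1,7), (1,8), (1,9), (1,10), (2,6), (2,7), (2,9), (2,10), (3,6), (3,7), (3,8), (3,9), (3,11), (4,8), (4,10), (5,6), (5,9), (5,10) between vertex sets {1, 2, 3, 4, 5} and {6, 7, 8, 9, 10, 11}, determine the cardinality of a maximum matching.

Step 1: List the neighbors of each left vertex:
  1: 6, 7, 8, 9, 10
  2: 6, 7, 9, 10
  3: 6, 7, 8, 9, 11
  4: 8, 10
  5: 6, 9, 10

Step 2: Greedily match left vertices, then look for augmenting paths:
  Match 1 -- 6
  Match 2 -- 7
  Match 3 -- 8
  Match 4 -- 10
  Match 5 -- 9
  No augmenting path remains.

Step 3: Verify this is maximum:
  Matching size 5 = min(|L|, |R|) = min(5, 6), which is an upper bound, so this matching is maximum.

Maximum matching: {(1,6), (2,7), (3,8), (4,10), (5,9)}
Size: 5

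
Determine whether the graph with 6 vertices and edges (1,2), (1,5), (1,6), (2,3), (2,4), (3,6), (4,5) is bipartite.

Step 1: Attempt 2-coloring using BFS:
  Start at vertex 1, assign color 0
  Color vertex 2 with color 1 (neighbor of 1)
  Color vertex 5 with color 1 (neighbor of 1)
  Color vertex 6 with color 1 (neighbor of 1)
  Color vertex 3 with color 0 (neighbor of 2)
  Color vertex 4 with color 0 (neighbor of 2)

Step 2: 2-coloring succeeded. No conflicts found.
  Set A (color 0): {1, 3, 4}
  Set B (color 1): {2, 5, 6}

The graph is bipartite with partition {1, 3, 4}, {2, 5, 6}.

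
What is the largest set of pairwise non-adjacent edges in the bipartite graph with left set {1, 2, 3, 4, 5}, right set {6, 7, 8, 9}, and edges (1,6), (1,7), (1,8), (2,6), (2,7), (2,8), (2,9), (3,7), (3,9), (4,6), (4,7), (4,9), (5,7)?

Step 1: List the neighbors of each left vertex:
  1: 6, 7, 8
  2: 6, 7, 8, 9
  3: 7, 9
  4: 6, 7, 9
  5: 7

Step 2: Greedily match left vertices, then look for augmenting paths:
  Match 1 -- 8
  Match 2 -- 7
  Match 3 -- 9
  Match 4 -- 6
  No augmenting path remains.

Step 3: Verify this is maximum:
  Matching size 4 = min(|L|, |R|) = min(5, 4), which is an upper bound, so this matching is maximum.

Maximum matching: {(1,8), (2,7), (3,9), (4,6)}
Size: 4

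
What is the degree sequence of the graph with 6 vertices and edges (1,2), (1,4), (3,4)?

Step 1: Count edges incident to each vertex:
  deg(1) = 2 (neighbors: 2, 4)
  deg(2) = 1 (neighbors: 1)
  deg(3) = 1 (neighbors: 4)
  deg(4) = 2 (neighbors: 1, 3)
  deg(5) = 0 (neighbors: none)
  deg(6) = 0 (neighbors: none)

Step 2: Sort degrees in non-increasing order:
  Degrees: [2, 1, 1, 2, 0, 0] -> sorted: [2, 2, 1, 1, 0, 0]

Degree sequence: [2, 2, 1, 1, 0, 0]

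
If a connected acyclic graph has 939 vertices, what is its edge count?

A tree on n vertices always has exactly n - 1 edges.
For n = 939: edges = 939 - 1 = 938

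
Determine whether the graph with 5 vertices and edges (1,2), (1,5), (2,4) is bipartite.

Step 1: Attempt 2-coloring using BFS:
  Start at vertex 1, assign color 0
  Color vertex 2 with color 1 (neighbor of 1)
  Color vertex 5 with color 1 (neighbor of 1)
  Color vertex 4 with color 0 (neighbor of 2)
  Start new component at vertex 3, assign color 0

Step 2: 2-coloring succeeded. No conflicts found.
  Set A (color 0): {1, 3, 4}
  Set B (color 1): {2, 5}

The graph is bipartite with partition {1, 3, 4}, {2, 5}.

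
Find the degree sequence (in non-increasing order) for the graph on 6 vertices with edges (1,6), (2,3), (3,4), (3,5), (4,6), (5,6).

Step 1: Count edges incident to each vertex:
  deg(1) = 1 (neighbors: 6)
  deg(2) = 1 (neighbors: 3)
  deg(3) = 3 (neighbors: 2, 4, 5)
  deg(4) = 2 (neighbors: 3, 6)
  deg(5) = 2 (neighbors: 3, 6)
  deg(6) = 3 (neighbors: 1, 4, 5)

Step 2: Sort degrees in non-increasing order:
  Degrees: [1, 1, 3, 2, 2, 3] -> sorted: [3, 3, 2, 2, 1, 1]

Degree sequence: [3, 3, 2, 2, 1, 1]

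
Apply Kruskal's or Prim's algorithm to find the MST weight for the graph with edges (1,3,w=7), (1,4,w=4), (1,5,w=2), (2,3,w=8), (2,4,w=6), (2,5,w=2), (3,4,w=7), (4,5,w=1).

Apply Kruskal's algorithm (sort edges by weight, add if no cycle):

Sorted edges by weight:
  (4,5) w=1
  (1,5) w=2
  (2,5) w=2
  (1,4) w=4
  (2,4) w=6
  (1,3) w=7
  (3,4) w=7
  (2,3) w=8

Add edge (4,5) w=1 -- no cycle. Running total: 1
Add edge (1,5) w=2 -- no cycle. Running total: 3
Add edge (2,5) w=2 -- no cycle. Running total: 5
Skip edge (1,4) w=4 -- would create cycle
Skip edge (2,4) w=6 -- would create cycle
Add edge (1,3) w=7 -- no cycle. Running total: 12

MST edges: (4,5,w=1), (1,5,w=2), (2,5,w=2), (1,3,w=7)
Total MST weight: 1 + 2 + 2 + 7 = 12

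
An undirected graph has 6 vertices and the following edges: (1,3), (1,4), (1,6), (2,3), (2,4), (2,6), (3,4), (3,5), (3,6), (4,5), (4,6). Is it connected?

Step 1: Build adjacency list from edges:
  1: 3, 4, 6
  2: 3, 4, 6
  3: 1, 2, 4, 5, 6
  4: 1, 2, 3, 5, 6
  5: 3, 4
  6: 1, 2, 3, 4

Step 2: Run BFS/DFS from vertex 1:
  Visited: {1, 3, 4, 6, 2, 5}
  Reached 6 of 6 vertices

Step 3: All 6 vertices reached from vertex 1, so the graph is connected.
Answer: Yes, the graph is connected.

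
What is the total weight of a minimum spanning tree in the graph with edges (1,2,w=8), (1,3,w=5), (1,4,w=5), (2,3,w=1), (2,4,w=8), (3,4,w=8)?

Apply Kruskal's algorithm (sort edges by weight, add if no cycle):

Sorted edges by weight:
  (2,3) w=1
  (1,3) w=5
  (1,4) w=5
  (1,2) w=8
  (2,4) w=8
  (3,4) w=8

Add edge (2,3) w=1 -- no cycle. Running total: 1
Add edge (1,3) w=5 -- no cycle. Running total: 6
Add edge (1,4) w=5 -- no cycle. Running total: 11

MST edges: (2,3,w=1), (1,3,w=5), (1,4,w=5)
Total MST weight: 1 + 5 + 5 = 11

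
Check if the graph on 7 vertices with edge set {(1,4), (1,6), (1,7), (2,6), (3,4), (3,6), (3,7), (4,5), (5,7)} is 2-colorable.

Step 1: Attempt 2-coloring using BFS:
  Start at vertex 1, assign color 0
  Color vertex 4 with color 1 (neighbor of 1)
  Color vertex 6 with color 1 (neighbor of 1)
  Color vertex 7 with color 1 (neighbor of 1)
  Color vertex 3 with color 0 (neighbor of 4)
  Color vertex 5 with color 0 (neighbor of 4)
  Color vertex 2 with color 0 (neighbor of 6)

Step 2: 2-coloring succeeded. No conflicts found.
  Set A (color 0): {1, 2, 3, 5}
  Set B (color 1): {4, 6, 7}

The graph is bipartite with partition {1, 2, 3, 5}, {4, 6, 7}.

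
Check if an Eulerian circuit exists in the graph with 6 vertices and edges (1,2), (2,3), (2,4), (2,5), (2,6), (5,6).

Step 1: Find the degree of each vertex:
  deg(1) = 1
  deg(2) = 5
  deg(3) = 1
  deg(4) = 1
  deg(5) = 2
  deg(6) = 2

Step 2: Count vertices with odd degree:
  Odd-degree vertices: 1, 2, 3, 4 (4 total)

Step 3: Apply Euler's theorem:
  - Eulerian circuit exists iff graph is connected and all vertices have even degree
  - Eulerian path exists iff graph is connected and has 0 or 2 odd-degree vertices

Graph has 4 odd-degree vertices (need 0 or 2).
Neither Eulerian path nor Eulerian circuit exists.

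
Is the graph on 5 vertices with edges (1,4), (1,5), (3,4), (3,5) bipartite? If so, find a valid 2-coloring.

Step 1: Attempt 2-coloring using BFS:
  Start at vertex 1, assign color 0
  Color vertex 4 with color 1 (neighbor of 1)
  Color vertex 5 with color 1 (neighbor of 1)
  Color vertex 3 with color 0 (neighbor of 4)
  Start new component at vertex 2, assign color 0

Step 2: 2-coloring succeeded. No conflicts found.
  Set A (color 0): {1, 2, 3}
  Set B (color 1): {4, 5}

The graph is bipartite with partition {1, 2, 3}, {4, 5}.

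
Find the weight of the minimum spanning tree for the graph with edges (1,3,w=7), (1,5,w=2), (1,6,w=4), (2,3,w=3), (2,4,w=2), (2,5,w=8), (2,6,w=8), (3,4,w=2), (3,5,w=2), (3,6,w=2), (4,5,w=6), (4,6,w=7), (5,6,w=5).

Apply Kruskal's algorithm (sort edges by weight, add if no cycle):

Sorted edges by weight:
  (1,5) w=2
  (2,4) w=2
  (3,6) w=2
  (3,5) w=2
  (3,4) w=2
  (2,3) w=3
  (1,6) w=4
  (5,6) w=5
  (4,5) w=6
  (1,3) w=7
  (4,6) w=7
  (2,5) w=8
  (2,6) w=8

Add edge (1,5) w=2 -- no cycle. Running total: 2
Add edge (2,4) w=2 -- no cycle. Running total: 4
Add edge (3,6) w=2 -- no cycle. Running total: 6
Add edge (3,5) w=2 -- no cycle. Running total: 8
Add edge (3,4) w=2 -- no cycle. Running total: 10

MST edges: (1,5,w=2), (2,4,w=2), (3,6,w=2), (3,5,w=2), (3,4,w=2)
Total MST weight: 2 + 2 + 2 + 2 + 2 = 10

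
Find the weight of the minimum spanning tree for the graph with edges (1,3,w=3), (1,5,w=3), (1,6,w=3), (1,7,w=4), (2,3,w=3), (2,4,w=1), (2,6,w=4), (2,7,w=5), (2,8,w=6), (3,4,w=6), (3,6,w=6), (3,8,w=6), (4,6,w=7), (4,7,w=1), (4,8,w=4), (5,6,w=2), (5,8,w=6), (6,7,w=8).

Apply Kruskal's algorithm (sort edges by weight, add if no cycle):

Sorted edges by weight:
  (2,4) w=1
  (4,7) w=1
  (5,6) w=2
  (1,3) w=3
  (1,5) w=3
  (1,6) w=3
  (2,3) w=3
  (1,7) w=4
  (2,6) w=4
  (4,8) w=4
  (2,7) w=5
  (2,8) w=6
  (3,6) w=6
  (3,4) w=6
  (3,8) w=6
  (5,8) w=6
  (4,6) w=7
  (6,7) w=8

Add edge (2,4) w=1 -- no cycle. Running total: 1
Add edge (4,7) w=1 -- no cycle. Running total: 2
Add edge (5,6) w=2 -- no cycle. Running total: 4
Add edge (1,3) w=3 -- no cycle. Running total: 7
Add edge (1,5) w=3 -- no cycle. Running total: 10
Skip edge (1,6) w=3 -- would create cycle
Add edge (2,3) w=3 -- no cycle. Running total: 13
Skip edge (1,7) w=4 -- would create cycle
Skip edge (2,6) w=4 -- would create cycle
Add edge (4,8) w=4 -- no cycle. Running total: 17

MST edges: (2,4,w=1), (4,7,w=1), (5,6,w=2), (1,3,w=3), (1,5,w=3), (2,3,w=3), (4,8,w=4)
Total MST weight: 1 + 1 + 2 + 3 + 3 + 3 + 4 = 17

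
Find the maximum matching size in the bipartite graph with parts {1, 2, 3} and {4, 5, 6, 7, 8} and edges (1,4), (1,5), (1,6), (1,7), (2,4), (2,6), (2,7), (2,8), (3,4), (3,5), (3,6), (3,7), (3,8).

Step 1: List the neighbors of each left vertex:
  1: 4, 5, 6, 7
  2: 4, 6, 7, 8
  3: 4, 5, 6, 7, 8

Step 2: Greedily match left vertices, then look for augmenting paths:
  Match 1 -- 4
  Match 2 -- 6
  Match 3 -- 5
  No augmenting path remains.

Step 3: Verify this is maximum:
  Matching size 3 = min(|L|, |R|) = min(3, 5), which is an upper bound, so this matching is maximum.

Maximum matching: {(1,4), (2,6), (3,5)}
Size: 3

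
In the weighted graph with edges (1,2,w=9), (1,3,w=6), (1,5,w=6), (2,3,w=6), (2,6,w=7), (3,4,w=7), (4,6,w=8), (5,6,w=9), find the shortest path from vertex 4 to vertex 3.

Step 1: Build adjacency list with weights:
  1: 2(w=9), 3(w=6), 5(w=6)
  2: 1(w=9), 3(w=6), 6(w=7)
  3: 1(w=6), 2(w=6), 4(w=7)
  4: 3(w=7), 6(w=8)
  5: 1(w=6), 6(w=9)
  6: 2(w=7), 4(w=8), 5(w=9)

Step 2: Apply Dijkstra's algorithm from vertex 4:
  Visit vertex 4 (distance=0)
    Update dist[3] = 7
    Update dist[6] = 8
  Visit vertex 3 (distance=7)
    Update dist[1] = 13
    Update dist[2] = 13

Step 3: Shortest path: 4 -> 3
Total weight: 7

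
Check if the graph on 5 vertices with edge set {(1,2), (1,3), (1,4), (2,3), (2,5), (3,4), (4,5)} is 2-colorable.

Step 1: Attempt 2-coloring using BFS:
  Start at vertex 1, assign color 0
  Color vertex 2 with color 1 (neighbor of 1)
  Color vertex 3 with color 1 (neighbor of 1)
  Color vertex 4 with color 1 (neighbor of 1)

Step 2: Conflict found! Vertices 2 and 3 are adjacent but have the same color.
This means the graph contains an odd cycle.

The graph is NOT bipartite.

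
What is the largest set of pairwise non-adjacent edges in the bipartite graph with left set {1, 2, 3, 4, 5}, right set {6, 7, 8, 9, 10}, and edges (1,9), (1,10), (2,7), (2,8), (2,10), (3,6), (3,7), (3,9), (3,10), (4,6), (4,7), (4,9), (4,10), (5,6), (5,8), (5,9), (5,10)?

Step 1: List the neighbors of each left vertex:
  1: 9, 10
  2: 7, 8, 10
  3: 6, 7, 9, 10
  4: 6, 7, 9, 10
  5: 6, 8, 9, 10

Step 2: Greedily match left vertices, then look for augmenting paths:
  Match 1 -- 9
  Match 2 -- 7
  Match 3 -- 6
  Match 4 -- 10
  Match 5 -- 8
  No augmenting path remains.

Step 3: Verify this is maximum:
  Matching size 5 = min(|L|, |R|) = min(5, 5), which is an upper bound, so this matching is maximum.

Maximum matching: {(1,9), (2,7), (3,6), (4,10), (5,8)}
Size: 5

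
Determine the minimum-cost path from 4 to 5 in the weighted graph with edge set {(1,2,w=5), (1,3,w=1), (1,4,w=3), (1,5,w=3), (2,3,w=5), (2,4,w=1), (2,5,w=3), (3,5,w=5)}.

Step 1: Build adjacency list with weights:
  1: 2(w=5), 3(w=1), 4(w=3), 5(w=3)
  2: 1(w=5), 3(w=5), 4(w=1), 5(w=3)
  3: 1(w=1), 2(w=5), 5(w=5)
  4: 1(w=3), 2(w=1)
  5: 1(w=3), 2(w=3), 3(w=5)

Step 2: Apply Dijkstra's algorithm from vertex 4:
  Visit vertex 4 (distance=0)
    Update dist[1] = 3
    Update dist[2] = 1
  Visit vertex 2 (distance=1)
    Update dist[3] = 6
    Update dist[5] = 4
  Visit vertex 1 (distance=3)
    Update dist[3] = 4
  Visit vertex 3 (distance=4)
  Visit vertex 5 (distance=4)

Step 3: Shortest path: 4 -> 2 -> 5
Total weight: 1 + 3 = 4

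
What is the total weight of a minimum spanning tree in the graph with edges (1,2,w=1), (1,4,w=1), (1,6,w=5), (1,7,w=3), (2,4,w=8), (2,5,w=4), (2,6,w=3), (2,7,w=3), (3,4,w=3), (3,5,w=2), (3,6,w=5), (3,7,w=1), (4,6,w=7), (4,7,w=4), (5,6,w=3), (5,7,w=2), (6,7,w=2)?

Apply Kruskal's algorithm (sort edges by weight, add if no cycle):

Sorted edges by weight:
  (1,2) w=1
  (1,4) w=1
  (3,7) w=1
  (3,5) w=2
  (5,7) w=2
  (6,7) w=2
  (1,7) w=3
  (2,7) w=3
  (2,6) w=3
  (3,4) w=3
  (5,6) w=3
  (2,5) w=4
  (4,7) w=4
  (1,6) w=5
  (3,6) w=5
  (4,6) w=7
  (2,4) w=8

Add edge (1,2) w=1 -- no cycle. Running total: 1
Add edge (1,4) w=1 -- no cycle. Running total: 2
Add edge (3,7) w=1 -- no cycle. Running total: 3
Add edge (3,5) w=2 -- no cycle. Running total: 5
Skip edge (5,7) w=2 -- would create cycle
Add edge (6,7) w=2 -- no cycle. Running total: 7
Add edge (1,7) w=3 -- no cycle. Running total: 10

MST edges: (1,2,w=1), (1,4,w=1), (3,7,w=1), (3,5,w=2), (6,7,w=2), (1,7,w=3)
Total MST weight: 1 + 1 + 1 + 2 + 2 + 3 = 10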